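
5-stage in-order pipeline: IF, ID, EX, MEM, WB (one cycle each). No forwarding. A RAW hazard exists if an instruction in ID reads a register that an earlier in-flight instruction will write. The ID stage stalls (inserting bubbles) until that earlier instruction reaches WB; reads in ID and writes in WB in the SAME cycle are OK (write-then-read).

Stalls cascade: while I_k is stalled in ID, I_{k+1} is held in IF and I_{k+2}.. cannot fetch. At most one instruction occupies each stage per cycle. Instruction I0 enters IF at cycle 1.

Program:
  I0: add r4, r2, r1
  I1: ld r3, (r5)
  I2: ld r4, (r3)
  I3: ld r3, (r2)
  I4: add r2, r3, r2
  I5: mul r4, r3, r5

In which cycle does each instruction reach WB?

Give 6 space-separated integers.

Answer: 5 6 9 10 13 14

Derivation:
I0 add r4 <- r2,r1: IF@1 ID@2 stall=0 (-) EX@3 MEM@4 WB@5
I1 ld r3 <- r5: IF@2 ID@3 stall=0 (-) EX@4 MEM@5 WB@6
I2 ld r4 <- r3: IF@3 ID@4 stall=2 (RAW on I1.r3 (WB@6)) EX@7 MEM@8 WB@9
I3 ld r3 <- r2: IF@4 ID@7 stall=0 (-) EX@8 MEM@9 WB@10
I4 add r2 <- r3,r2: IF@7 ID@8 stall=2 (RAW on I3.r3 (WB@10)) EX@11 MEM@12 WB@13
I5 mul r4 <- r3,r5: IF@8 ID@11 stall=0 (-) EX@12 MEM@13 WB@14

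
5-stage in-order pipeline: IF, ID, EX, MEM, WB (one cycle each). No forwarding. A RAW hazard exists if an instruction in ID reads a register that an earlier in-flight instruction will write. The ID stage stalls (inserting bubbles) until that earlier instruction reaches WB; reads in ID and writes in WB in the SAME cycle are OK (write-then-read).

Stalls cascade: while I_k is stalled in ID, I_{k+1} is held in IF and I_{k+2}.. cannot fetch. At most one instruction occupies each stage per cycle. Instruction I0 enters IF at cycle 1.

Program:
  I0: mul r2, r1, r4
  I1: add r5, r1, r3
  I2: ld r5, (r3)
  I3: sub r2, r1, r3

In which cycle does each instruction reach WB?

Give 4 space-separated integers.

I0 mul r2 <- r1,r4: IF@1 ID@2 stall=0 (-) EX@3 MEM@4 WB@5
I1 add r5 <- r1,r3: IF@2 ID@3 stall=0 (-) EX@4 MEM@5 WB@6
I2 ld r5 <- r3: IF@3 ID@4 stall=0 (-) EX@5 MEM@6 WB@7
I3 sub r2 <- r1,r3: IF@4 ID@5 stall=0 (-) EX@6 MEM@7 WB@8

Answer: 5 6 7 8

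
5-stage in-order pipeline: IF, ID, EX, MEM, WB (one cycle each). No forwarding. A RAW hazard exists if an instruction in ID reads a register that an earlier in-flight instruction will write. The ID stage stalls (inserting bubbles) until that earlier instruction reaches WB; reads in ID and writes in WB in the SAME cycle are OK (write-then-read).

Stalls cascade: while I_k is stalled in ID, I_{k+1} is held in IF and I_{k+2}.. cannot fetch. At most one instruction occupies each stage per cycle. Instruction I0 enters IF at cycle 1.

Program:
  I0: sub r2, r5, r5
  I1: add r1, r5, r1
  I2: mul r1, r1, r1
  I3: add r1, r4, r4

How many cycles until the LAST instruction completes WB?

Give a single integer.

I0 sub r2 <- r5,r5: IF@1 ID@2 stall=0 (-) EX@3 MEM@4 WB@5
I1 add r1 <- r5,r1: IF@2 ID@3 stall=0 (-) EX@4 MEM@5 WB@6
I2 mul r1 <- r1,r1: IF@3 ID@4 stall=2 (RAW on I1.r1 (WB@6)) EX@7 MEM@8 WB@9
I3 add r1 <- r4,r4: IF@4 ID@7 stall=0 (-) EX@8 MEM@9 WB@10

Answer: 10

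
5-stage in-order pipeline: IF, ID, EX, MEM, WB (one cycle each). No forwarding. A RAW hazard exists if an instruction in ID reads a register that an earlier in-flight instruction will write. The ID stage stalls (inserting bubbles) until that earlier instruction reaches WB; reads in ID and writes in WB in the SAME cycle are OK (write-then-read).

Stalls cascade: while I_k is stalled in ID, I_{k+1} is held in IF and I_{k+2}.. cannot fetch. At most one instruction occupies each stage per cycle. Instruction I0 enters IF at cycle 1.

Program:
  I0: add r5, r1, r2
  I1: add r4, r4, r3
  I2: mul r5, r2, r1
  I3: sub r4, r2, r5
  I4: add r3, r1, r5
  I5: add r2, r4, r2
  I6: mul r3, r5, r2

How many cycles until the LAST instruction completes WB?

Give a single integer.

I0 add r5 <- r1,r2: IF@1 ID@2 stall=0 (-) EX@3 MEM@4 WB@5
I1 add r4 <- r4,r3: IF@2 ID@3 stall=0 (-) EX@4 MEM@5 WB@6
I2 mul r5 <- r2,r1: IF@3 ID@4 stall=0 (-) EX@5 MEM@6 WB@7
I3 sub r4 <- r2,r5: IF@4 ID@5 stall=2 (RAW on I2.r5 (WB@7)) EX@8 MEM@9 WB@10
I4 add r3 <- r1,r5: IF@5 ID@8 stall=0 (-) EX@9 MEM@10 WB@11
I5 add r2 <- r4,r2: IF@8 ID@9 stall=1 (RAW on I3.r4 (WB@10)) EX@11 MEM@12 WB@13
I6 mul r3 <- r5,r2: IF@9 ID@11 stall=2 (RAW on I5.r2 (WB@13)) EX@14 MEM@15 WB@16

Answer: 16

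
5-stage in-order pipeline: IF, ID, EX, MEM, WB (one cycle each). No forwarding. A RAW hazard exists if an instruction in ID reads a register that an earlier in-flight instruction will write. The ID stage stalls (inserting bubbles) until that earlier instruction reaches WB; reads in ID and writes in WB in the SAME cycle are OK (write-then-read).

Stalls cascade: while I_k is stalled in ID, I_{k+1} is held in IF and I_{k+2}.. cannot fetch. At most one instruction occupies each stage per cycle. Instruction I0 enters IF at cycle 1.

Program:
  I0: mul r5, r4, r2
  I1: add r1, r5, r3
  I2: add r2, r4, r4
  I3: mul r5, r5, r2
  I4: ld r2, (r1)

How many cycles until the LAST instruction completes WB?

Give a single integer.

Answer: 13

Derivation:
I0 mul r5 <- r4,r2: IF@1 ID@2 stall=0 (-) EX@3 MEM@4 WB@5
I1 add r1 <- r5,r3: IF@2 ID@3 stall=2 (RAW on I0.r5 (WB@5)) EX@6 MEM@7 WB@8
I2 add r2 <- r4,r4: IF@3 ID@6 stall=0 (-) EX@7 MEM@8 WB@9
I3 mul r5 <- r5,r2: IF@6 ID@7 stall=2 (RAW on I2.r2 (WB@9)) EX@10 MEM@11 WB@12
I4 ld r2 <- r1: IF@7 ID@10 stall=0 (-) EX@11 MEM@12 WB@13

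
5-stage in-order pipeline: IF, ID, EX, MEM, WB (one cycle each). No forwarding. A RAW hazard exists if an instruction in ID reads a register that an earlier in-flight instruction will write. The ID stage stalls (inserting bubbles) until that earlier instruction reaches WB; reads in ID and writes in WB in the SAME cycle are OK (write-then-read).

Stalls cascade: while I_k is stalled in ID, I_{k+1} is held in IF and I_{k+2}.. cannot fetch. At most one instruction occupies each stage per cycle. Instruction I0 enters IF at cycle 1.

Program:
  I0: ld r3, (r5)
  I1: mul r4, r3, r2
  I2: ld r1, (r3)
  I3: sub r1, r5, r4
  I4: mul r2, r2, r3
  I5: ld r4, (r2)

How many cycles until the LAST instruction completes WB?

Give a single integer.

I0 ld r3 <- r5: IF@1 ID@2 stall=0 (-) EX@3 MEM@4 WB@5
I1 mul r4 <- r3,r2: IF@2 ID@3 stall=2 (RAW on I0.r3 (WB@5)) EX@6 MEM@7 WB@8
I2 ld r1 <- r3: IF@3 ID@6 stall=0 (-) EX@7 MEM@8 WB@9
I3 sub r1 <- r5,r4: IF@6 ID@7 stall=1 (RAW on I1.r4 (WB@8)) EX@9 MEM@10 WB@11
I4 mul r2 <- r2,r3: IF@7 ID@9 stall=0 (-) EX@10 MEM@11 WB@12
I5 ld r4 <- r2: IF@9 ID@10 stall=2 (RAW on I4.r2 (WB@12)) EX@13 MEM@14 WB@15

Answer: 15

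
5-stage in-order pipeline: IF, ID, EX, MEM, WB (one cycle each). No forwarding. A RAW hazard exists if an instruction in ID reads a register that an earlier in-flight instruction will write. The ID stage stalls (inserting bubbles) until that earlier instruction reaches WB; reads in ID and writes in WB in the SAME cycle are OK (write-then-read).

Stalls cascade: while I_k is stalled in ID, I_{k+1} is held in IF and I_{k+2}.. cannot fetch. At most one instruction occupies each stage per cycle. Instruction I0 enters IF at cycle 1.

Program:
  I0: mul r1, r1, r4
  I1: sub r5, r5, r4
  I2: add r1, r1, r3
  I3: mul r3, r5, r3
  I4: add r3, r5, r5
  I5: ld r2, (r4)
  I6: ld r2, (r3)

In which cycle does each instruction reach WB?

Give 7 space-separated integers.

Answer: 5 6 8 9 10 11 13

Derivation:
I0 mul r1 <- r1,r4: IF@1 ID@2 stall=0 (-) EX@3 MEM@4 WB@5
I1 sub r5 <- r5,r4: IF@2 ID@3 stall=0 (-) EX@4 MEM@5 WB@6
I2 add r1 <- r1,r3: IF@3 ID@4 stall=1 (RAW on I0.r1 (WB@5)) EX@6 MEM@7 WB@8
I3 mul r3 <- r5,r3: IF@4 ID@6 stall=0 (-) EX@7 MEM@8 WB@9
I4 add r3 <- r5,r5: IF@6 ID@7 stall=0 (-) EX@8 MEM@9 WB@10
I5 ld r2 <- r4: IF@7 ID@8 stall=0 (-) EX@9 MEM@10 WB@11
I6 ld r2 <- r3: IF@8 ID@9 stall=1 (RAW on I4.r3 (WB@10)) EX@11 MEM@12 WB@13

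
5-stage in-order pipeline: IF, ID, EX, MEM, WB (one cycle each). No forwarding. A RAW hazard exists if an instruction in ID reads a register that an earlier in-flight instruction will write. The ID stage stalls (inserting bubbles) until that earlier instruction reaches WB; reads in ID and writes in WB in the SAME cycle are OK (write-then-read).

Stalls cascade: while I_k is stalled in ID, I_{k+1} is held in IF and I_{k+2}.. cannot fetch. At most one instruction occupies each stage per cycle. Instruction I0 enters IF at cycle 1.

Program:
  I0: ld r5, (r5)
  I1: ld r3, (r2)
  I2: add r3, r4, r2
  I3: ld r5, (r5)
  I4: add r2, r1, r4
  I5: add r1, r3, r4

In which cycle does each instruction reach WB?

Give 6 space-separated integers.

I0 ld r5 <- r5: IF@1 ID@2 stall=0 (-) EX@3 MEM@4 WB@5
I1 ld r3 <- r2: IF@2 ID@3 stall=0 (-) EX@4 MEM@5 WB@6
I2 add r3 <- r4,r2: IF@3 ID@4 stall=0 (-) EX@5 MEM@6 WB@7
I3 ld r5 <- r5: IF@4 ID@5 stall=0 (-) EX@6 MEM@7 WB@8
I4 add r2 <- r1,r4: IF@5 ID@6 stall=0 (-) EX@7 MEM@8 WB@9
I5 add r1 <- r3,r4: IF@6 ID@7 stall=0 (-) EX@8 MEM@9 WB@10

Answer: 5 6 7 8 9 10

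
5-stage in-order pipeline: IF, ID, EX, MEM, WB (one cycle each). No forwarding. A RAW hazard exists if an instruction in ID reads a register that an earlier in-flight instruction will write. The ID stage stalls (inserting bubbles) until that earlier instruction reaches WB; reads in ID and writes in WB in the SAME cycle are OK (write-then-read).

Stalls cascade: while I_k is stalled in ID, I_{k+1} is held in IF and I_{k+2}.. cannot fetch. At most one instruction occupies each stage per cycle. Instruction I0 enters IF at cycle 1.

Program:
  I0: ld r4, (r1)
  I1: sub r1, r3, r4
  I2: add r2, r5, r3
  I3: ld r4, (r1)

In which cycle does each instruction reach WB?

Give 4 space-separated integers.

Answer: 5 8 9 11

Derivation:
I0 ld r4 <- r1: IF@1 ID@2 stall=0 (-) EX@3 MEM@4 WB@5
I1 sub r1 <- r3,r4: IF@2 ID@3 stall=2 (RAW on I0.r4 (WB@5)) EX@6 MEM@7 WB@8
I2 add r2 <- r5,r3: IF@3 ID@6 stall=0 (-) EX@7 MEM@8 WB@9
I3 ld r4 <- r1: IF@6 ID@7 stall=1 (RAW on I1.r1 (WB@8)) EX@9 MEM@10 WB@11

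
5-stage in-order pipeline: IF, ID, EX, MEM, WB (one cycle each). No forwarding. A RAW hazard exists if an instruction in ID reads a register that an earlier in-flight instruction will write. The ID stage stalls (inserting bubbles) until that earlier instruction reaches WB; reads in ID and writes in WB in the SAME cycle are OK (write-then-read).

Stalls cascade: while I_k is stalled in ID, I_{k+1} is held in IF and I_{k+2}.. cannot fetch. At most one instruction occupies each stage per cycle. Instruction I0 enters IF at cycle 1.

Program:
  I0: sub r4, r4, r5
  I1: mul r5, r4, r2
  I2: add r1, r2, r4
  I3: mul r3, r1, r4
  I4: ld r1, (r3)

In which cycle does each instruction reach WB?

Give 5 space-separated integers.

Answer: 5 8 9 12 15

Derivation:
I0 sub r4 <- r4,r5: IF@1 ID@2 stall=0 (-) EX@3 MEM@4 WB@5
I1 mul r5 <- r4,r2: IF@2 ID@3 stall=2 (RAW on I0.r4 (WB@5)) EX@6 MEM@7 WB@8
I2 add r1 <- r2,r4: IF@3 ID@6 stall=0 (-) EX@7 MEM@8 WB@9
I3 mul r3 <- r1,r4: IF@6 ID@7 stall=2 (RAW on I2.r1 (WB@9)) EX@10 MEM@11 WB@12
I4 ld r1 <- r3: IF@7 ID@10 stall=2 (RAW on I3.r3 (WB@12)) EX@13 MEM@14 WB@15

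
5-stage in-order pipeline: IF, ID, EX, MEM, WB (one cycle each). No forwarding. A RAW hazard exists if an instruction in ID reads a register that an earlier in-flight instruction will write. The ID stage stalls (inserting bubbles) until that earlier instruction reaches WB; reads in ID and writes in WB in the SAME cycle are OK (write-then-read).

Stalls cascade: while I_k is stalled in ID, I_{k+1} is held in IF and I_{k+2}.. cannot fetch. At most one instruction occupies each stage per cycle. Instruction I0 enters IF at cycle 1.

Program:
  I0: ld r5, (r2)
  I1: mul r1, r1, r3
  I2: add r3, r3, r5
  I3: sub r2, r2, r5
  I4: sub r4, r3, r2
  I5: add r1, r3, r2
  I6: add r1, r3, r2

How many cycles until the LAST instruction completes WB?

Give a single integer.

I0 ld r5 <- r2: IF@1 ID@2 stall=0 (-) EX@3 MEM@4 WB@5
I1 mul r1 <- r1,r3: IF@2 ID@3 stall=0 (-) EX@4 MEM@5 WB@6
I2 add r3 <- r3,r5: IF@3 ID@4 stall=1 (RAW on I0.r5 (WB@5)) EX@6 MEM@7 WB@8
I3 sub r2 <- r2,r5: IF@4 ID@6 stall=0 (-) EX@7 MEM@8 WB@9
I4 sub r4 <- r3,r2: IF@6 ID@7 stall=2 (RAW on I3.r2 (WB@9)) EX@10 MEM@11 WB@12
I5 add r1 <- r3,r2: IF@7 ID@10 stall=0 (-) EX@11 MEM@12 WB@13
I6 add r1 <- r3,r2: IF@10 ID@11 stall=0 (-) EX@12 MEM@13 WB@14

Answer: 14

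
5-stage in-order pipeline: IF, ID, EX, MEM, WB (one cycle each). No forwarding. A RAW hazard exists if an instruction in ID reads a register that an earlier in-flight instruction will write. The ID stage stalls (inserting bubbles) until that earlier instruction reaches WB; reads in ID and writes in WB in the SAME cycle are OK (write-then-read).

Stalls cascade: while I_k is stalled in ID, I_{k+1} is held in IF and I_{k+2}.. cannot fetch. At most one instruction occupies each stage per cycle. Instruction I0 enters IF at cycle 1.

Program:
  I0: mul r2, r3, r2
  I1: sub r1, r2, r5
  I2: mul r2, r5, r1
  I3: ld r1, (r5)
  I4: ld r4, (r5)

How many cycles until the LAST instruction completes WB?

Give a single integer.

I0 mul r2 <- r3,r2: IF@1 ID@2 stall=0 (-) EX@3 MEM@4 WB@5
I1 sub r1 <- r2,r5: IF@2 ID@3 stall=2 (RAW on I0.r2 (WB@5)) EX@6 MEM@7 WB@8
I2 mul r2 <- r5,r1: IF@3 ID@6 stall=2 (RAW on I1.r1 (WB@8)) EX@9 MEM@10 WB@11
I3 ld r1 <- r5: IF@6 ID@9 stall=0 (-) EX@10 MEM@11 WB@12
I4 ld r4 <- r5: IF@9 ID@10 stall=0 (-) EX@11 MEM@12 WB@13

Answer: 13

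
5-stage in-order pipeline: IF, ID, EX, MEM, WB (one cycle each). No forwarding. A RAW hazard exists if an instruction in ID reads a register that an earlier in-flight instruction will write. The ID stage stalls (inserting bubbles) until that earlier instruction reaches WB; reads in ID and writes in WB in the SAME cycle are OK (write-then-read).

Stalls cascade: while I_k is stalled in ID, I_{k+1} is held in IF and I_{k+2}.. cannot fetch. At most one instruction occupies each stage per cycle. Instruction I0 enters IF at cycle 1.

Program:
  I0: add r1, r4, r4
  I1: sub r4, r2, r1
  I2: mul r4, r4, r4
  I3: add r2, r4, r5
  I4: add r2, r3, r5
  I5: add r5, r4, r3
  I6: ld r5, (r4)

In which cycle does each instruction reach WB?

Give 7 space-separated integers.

Answer: 5 8 11 14 15 16 17

Derivation:
I0 add r1 <- r4,r4: IF@1 ID@2 stall=0 (-) EX@3 MEM@4 WB@5
I1 sub r4 <- r2,r1: IF@2 ID@3 stall=2 (RAW on I0.r1 (WB@5)) EX@6 MEM@7 WB@8
I2 mul r4 <- r4,r4: IF@3 ID@6 stall=2 (RAW on I1.r4 (WB@8)) EX@9 MEM@10 WB@11
I3 add r2 <- r4,r5: IF@6 ID@9 stall=2 (RAW on I2.r4 (WB@11)) EX@12 MEM@13 WB@14
I4 add r2 <- r3,r5: IF@9 ID@12 stall=0 (-) EX@13 MEM@14 WB@15
I5 add r5 <- r4,r3: IF@12 ID@13 stall=0 (-) EX@14 MEM@15 WB@16
I6 ld r5 <- r4: IF@13 ID@14 stall=0 (-) EX@15 MEM@16 WB@17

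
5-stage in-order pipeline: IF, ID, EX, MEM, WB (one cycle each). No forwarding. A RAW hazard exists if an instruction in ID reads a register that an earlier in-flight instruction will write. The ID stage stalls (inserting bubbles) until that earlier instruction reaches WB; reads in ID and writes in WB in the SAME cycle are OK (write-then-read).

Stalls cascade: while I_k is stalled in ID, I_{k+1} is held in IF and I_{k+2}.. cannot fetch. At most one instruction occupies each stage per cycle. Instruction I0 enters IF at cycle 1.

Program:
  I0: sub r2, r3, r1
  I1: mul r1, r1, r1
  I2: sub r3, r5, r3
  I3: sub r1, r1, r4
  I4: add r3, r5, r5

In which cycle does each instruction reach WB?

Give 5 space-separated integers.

I0 sub r2 <- r3,r1: IF@1 ID@2 stall=0 (-) EX@3 MEM@4 WB@5
I1 mul r1 <- r1,r1: IF@2 ID@3 stall=0 (-) EX@4 MEM@5 WB@6
I2 sub r3 <- r5,r3: IF@3 ID@4 stall=0 (-) EX@5 MEM@6 WB@7
I3 sub r1 <- r1,r4: IF@4 ID@5 stall=1 (RAW on I1.r1 (WB@6)) EX@7 MEM@8 WB@9
I4 add r3 <- r5,r5: IF@5 ID@7 stall=0 (-) EX@8 MEM@9 WB@10

Answer: 5 6 7 9 10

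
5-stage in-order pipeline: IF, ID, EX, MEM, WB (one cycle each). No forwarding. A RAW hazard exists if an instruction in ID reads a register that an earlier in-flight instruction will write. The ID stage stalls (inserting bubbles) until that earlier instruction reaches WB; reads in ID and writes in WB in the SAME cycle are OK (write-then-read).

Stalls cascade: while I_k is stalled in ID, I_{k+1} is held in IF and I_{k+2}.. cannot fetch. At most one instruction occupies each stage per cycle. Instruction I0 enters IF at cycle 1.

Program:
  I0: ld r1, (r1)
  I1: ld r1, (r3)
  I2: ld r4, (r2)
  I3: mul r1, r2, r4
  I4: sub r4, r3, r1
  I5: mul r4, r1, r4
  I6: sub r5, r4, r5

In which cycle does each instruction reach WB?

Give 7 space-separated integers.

Answer: 5 6 7 10 13 16 19

Derivation:
I0 ld r1 <- r1: IF@1 ID@2 stall=0 (-) EX@3 MEM@4 WB@5
I1 ld r1 <- r3: IF@2 ID@3 stall=0 (-) EX@4 MEM@5 WB@6
I2 ld r4 <- r2: IF@3 ID@4 stall=0 (-) EX@5 MEM@6 WB@7
I3 mul r1 <- r2,r4: IF@4 ID@5 stall=2 (RAW on I2.r4 (WB@7)) EX@8 MEM@9 WB@10
I4 sub r4 <- r3,r1: IF@5 ID@8 stall=2 (RAW on I3.r1 (WB@10)) EX@11 MEM@12 WB@13
I5 mul r4 <- r1,r4: IF@8 ID@11 stall=2 (RAW on I4.r4 (WB@13)) EX@14 MEM@15 WB@16
I6 sub r5 <- r4,r5: IF@11 ID@14 stall=2 (RAW on I5.r4 (WB@16)) EX@17 MEM@18 WB@19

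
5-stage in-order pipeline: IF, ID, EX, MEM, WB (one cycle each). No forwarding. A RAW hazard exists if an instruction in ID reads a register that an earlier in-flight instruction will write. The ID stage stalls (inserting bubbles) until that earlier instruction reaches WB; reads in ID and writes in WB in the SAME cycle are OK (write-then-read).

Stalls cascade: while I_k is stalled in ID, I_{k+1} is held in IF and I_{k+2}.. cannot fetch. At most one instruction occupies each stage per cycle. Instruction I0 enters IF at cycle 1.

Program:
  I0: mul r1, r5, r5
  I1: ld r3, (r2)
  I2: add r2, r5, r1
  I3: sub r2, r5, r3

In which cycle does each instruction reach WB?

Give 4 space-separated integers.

Answer: 5 6 8 9

Derivation:
I0 mul r1 <- r5,r5: IF@1 ID@2 stall=0 (-) EX@3 MEM@4 WB@5
I1 ld r3 <- r2: IF@2 ID@3 stall=0 (-) EX@4 MEM@5 WB@6
I2 add r2 <- r5,r1: IF@3 ID@4 stall=1 (RAW on I0.r1 (WB@5)) EX@6 MEM@7 WB@8
I3 sub r2 <- r5,r3: IF@4 ID@6 stall=0 (-) EX@7 MEM@8 WB@9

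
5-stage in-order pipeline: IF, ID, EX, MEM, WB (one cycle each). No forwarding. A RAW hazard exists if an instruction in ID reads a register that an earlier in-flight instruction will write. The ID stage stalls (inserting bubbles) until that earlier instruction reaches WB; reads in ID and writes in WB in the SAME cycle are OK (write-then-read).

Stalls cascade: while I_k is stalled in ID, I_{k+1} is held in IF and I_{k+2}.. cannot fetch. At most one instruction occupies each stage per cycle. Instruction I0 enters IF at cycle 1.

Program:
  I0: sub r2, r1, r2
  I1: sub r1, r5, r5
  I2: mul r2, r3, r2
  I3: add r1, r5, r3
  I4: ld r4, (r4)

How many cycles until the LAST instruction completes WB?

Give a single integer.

I0 sub r2 <- r1,r2: IF@1 ID@2 stall=0 (-) EX@3 MEM@4 WB@5
I1 sub r1 <- r5,r5: IF@2 ID@3 stall=0 (-) EX@4 MEM@5 WB@6
I2 mul r2 <- r3,r2: IF@3 ID@4 stall=1 (RAW on I0.r2 (WB@5)) EX@6 MEM@7 WB@8
I3 add r1 <- r5,r3: IF@4 ID@6 stall=0 (-) EX@7 MEM@8 WB@9
I4 ld r4 <- r4: IF@6 ID@7 stall=0 (-) EX@8 MEM@9 WB@10

Answer: 10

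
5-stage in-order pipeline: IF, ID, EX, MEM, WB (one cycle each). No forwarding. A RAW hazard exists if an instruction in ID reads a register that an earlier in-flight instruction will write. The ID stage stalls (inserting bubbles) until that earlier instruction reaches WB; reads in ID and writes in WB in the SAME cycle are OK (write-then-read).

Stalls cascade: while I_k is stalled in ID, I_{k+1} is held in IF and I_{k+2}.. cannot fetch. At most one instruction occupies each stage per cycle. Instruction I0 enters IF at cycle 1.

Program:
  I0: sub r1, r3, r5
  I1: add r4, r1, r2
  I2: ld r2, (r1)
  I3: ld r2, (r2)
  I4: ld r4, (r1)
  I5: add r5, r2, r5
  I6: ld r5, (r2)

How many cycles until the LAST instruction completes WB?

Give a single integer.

Answer: 16

Derivation:
I0 sub r1 <- r3,r5: IF@1 ID@2 stall=0 (-) EX@3 MEM@4 WB@5
I1 add r4 <- r1,r2: IF@2 ID@3 stall=2 (RAW on I0.r1 (WB@5)) EX@6 MEM@7 WB@8
I2 ld r2 <- r1: IF@3 ID@6 stall=0 (-) EX@7 MEM@8 WB@9
I3 ld r2 <- r2: IF@6 ID@7 stall=2 (RAW on I2.r2 (WB@9)) EX@10 MEM@11 WB@12
I4 ld r4 <- r1: IF@7 ID@10 stall=0 (-) EX@11 MEM@12 WB@13
I5 add r5 <- r2,r5: IF@10 ID@11 stall=1 (RAW on I3.r2 (WB@12)) EX@13 MEM@14 WB@15
I6 ld r5 <- r2: IF@11 ID@13 stall=0 (-) EX@14 MEM@15 WB@16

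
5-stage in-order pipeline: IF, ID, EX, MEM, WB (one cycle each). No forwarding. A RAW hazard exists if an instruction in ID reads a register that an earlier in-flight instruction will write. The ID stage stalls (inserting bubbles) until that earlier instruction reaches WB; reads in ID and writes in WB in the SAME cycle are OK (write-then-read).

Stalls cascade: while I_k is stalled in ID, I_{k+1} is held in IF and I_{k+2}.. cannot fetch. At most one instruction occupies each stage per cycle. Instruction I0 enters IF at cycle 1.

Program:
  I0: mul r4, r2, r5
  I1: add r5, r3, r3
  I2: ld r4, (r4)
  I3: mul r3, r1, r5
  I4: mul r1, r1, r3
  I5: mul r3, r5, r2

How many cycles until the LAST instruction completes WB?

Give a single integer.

I0 mul r4 <- r2,r5: IF@1 ID@2 stall=0 (-) EX@3 MEM@4 WB@5
I1 add r5 <- r3,r3: IF@2 ID@3 stall=0 (-) EX@4 MEM@5 WB@6
I2 ld r4 <- r4: IF@3 ID@4 stall=1 (RAW on I0.r4 (WB@5)) EX@6 MEM@7 WB@8
I3 mul r3 <- r1,r5: IF@4 ID@6 stall=0 (-) EX@7 MEM@8 WB@9
I4 mul r1 <- r1,r3: IF@6 ID@7 stall=2 (RAW on I3.r3 (WB@9)) EX@10 MEM@11 WB@12
I5 mul r3 <- r5,r2: IF@7 ID@10 stall=0 (-) EX@11 MEM@12 WB@13

Answer: 13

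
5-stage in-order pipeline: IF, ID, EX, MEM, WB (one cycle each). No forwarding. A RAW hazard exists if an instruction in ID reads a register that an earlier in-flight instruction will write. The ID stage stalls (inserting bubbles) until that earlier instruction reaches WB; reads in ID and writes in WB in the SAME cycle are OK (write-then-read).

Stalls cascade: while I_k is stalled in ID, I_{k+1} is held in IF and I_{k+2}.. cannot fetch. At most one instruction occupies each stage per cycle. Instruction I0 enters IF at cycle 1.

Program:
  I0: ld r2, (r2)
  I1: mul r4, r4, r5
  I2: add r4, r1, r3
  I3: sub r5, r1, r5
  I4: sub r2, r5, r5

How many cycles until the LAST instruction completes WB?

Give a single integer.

I0 ld r2 <- r2: IF@1 ID@2 stall=0 (-) EX@3 MEM@4 WB@5
I1 mul r4 <- r4,r5: IF@2 ID@3 stall=0 (-) EX@4 MEM@5 WB@6
I2 add r4 <- r1,r3: IF@3 ID@4 stall=0 (-) EX@5 MEM@6 WB@7
I3 sub r5 <- r1,r5: IF@4 ID@5 stall=0 (-) EX@6 MEM@7 WB@8
I4 sub r2 <- r5,r5: IF@5 ID@6 stall=2 (RAW on I3.r5 (WB@8)) EX@9 MEM@10 WB@11

Answer: 11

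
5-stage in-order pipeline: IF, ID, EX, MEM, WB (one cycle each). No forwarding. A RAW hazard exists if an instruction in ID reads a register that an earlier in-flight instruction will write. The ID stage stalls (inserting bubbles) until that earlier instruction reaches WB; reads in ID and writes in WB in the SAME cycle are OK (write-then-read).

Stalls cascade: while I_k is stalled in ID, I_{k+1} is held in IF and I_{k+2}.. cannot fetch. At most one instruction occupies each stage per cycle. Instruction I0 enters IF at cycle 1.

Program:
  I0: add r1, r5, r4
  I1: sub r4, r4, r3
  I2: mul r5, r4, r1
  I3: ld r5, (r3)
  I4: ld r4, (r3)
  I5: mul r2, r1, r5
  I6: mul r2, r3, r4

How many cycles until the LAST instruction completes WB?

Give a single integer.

Answer: 14

Derivation:
I0 add r1 <- r5,r4: IF@1 ID@2 stall=0 (-) EX@3 MEM@4 WB@5
I1 sub r4 <- r4,r3: IF@2 ID@3 stall=0 (-) EX@4 MEM@5 WB@6
I2 mul r5 <- r4,r1: IF@3 ID@4 stall=2 (RAW on I1.r4 (WB@6)) EX@7 MEM@8 WB@9
I3 ld r5 <- r3: IF@4 ID@7 stall=0 (-) EX@8 MEM@9 WB@10
I4 ld r4 <- r3: IF@7 ID@8 stall=0 (-) EX@9 MEM@10 WB@11
I5 mul r2 <- r1,r5: IF@8 ID@9 stall=1 (RAW on I3.r5 (WB@10)) EX@11 MEM@12 WB@13
I6 mul r2 <- r3,r4: IF@9 ID@11 stall=0 (-) EX@12 MEM@13 WB@14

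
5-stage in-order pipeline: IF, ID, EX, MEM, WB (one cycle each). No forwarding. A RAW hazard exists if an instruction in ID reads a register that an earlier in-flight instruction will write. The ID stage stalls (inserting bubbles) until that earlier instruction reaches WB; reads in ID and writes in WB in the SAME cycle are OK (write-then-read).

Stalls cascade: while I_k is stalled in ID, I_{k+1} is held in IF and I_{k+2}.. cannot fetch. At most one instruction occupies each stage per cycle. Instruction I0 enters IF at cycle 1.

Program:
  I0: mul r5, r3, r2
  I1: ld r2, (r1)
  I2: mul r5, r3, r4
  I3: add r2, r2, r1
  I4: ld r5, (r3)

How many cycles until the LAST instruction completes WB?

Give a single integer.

Answer: 10

Derivation:
I0 mul r5 <- r3,r2: IF@1 ID@2 stall=0 (-) EX@3 MEM@4 WB@5
I1 ld r2 <- r1: IF@2 ID@3 stall=0 (-) EX@4 MEM@5 WB@6
I2 mul r5 <- r3,r4: IF@3 ID@4 stall=0 (-) EX@5 MEM@6 WB@7
I3 add r2 <- r2,r1: IF@4 ID@5 stall=1 (RAW on I1.r2 (WB@6)) EX@7 MEM@8 WB@9
I4 ld r5 <- r3: IF@5 ID@7 stall=0 (-) EX@8 MEM@9 WB@10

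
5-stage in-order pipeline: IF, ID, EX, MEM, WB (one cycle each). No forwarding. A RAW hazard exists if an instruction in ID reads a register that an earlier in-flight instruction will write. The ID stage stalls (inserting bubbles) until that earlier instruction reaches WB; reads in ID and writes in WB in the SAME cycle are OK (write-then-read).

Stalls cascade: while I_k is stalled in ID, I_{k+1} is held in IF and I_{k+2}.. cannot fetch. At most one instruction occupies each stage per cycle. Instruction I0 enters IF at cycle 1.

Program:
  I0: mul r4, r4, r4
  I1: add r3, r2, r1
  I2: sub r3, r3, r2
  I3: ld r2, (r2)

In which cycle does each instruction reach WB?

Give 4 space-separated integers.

Answer: 5 6 9 10

Derivation:
I0 mul r4 <- r4,r4: IF@1 ID@2 stall=0 (-) EX@3 MEM@4 WB@5
I1 add r3 <- r2,r1: IF@2 ID@3 stall=0 (-) EX@4 MEM@5 WB@6
I2 sub r3 <- r3,r2: IF@3 ID@4 stall=2 (RAW on I1.r3 (WB@6)) EX@7 MEM@8 WB@9
I3 ld r2 <- r2: IF@4 ID@7 stall=0 (-) EX@8 MEM@9 WB@10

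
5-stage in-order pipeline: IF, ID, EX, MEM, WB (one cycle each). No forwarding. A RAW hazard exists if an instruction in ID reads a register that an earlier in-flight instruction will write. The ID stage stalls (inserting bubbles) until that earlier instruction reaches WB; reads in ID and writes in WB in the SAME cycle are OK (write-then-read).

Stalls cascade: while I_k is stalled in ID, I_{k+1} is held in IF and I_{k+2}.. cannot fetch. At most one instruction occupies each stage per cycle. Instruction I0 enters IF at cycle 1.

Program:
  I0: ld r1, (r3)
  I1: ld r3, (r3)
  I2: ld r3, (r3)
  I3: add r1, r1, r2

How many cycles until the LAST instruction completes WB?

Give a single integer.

Answer: 10

Derivation:
I0 ld r1 <- r3: IF@1 ID@2 stall=0 (-) EX@3 MEM@4 WB@5
I1 ld r3 <- r3: IF@2 ID@3 stall=0 (-) EX@4 MEM@5 WB@6
I2 ld r3 <- r3: IF@3 ID@4 stall=2 (RAW on I1.r3 (WB@6)) EX@7 MEM@8 WB@9
I3 add r1 <- r1,r2: IF@4 ID@7 stall=0 (-) EX@8 MEM@9 WB@10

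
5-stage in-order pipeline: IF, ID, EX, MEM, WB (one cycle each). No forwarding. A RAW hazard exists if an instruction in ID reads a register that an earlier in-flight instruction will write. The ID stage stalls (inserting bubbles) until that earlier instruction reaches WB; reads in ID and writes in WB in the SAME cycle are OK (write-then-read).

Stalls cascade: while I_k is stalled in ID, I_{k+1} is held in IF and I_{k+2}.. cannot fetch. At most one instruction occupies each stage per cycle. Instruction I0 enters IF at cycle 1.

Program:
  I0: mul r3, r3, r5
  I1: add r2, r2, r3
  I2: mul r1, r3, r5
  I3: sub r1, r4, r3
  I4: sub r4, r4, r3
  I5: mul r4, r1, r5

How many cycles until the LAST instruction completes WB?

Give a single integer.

Answer: 13

Derivation:
I0 mul r3 <- r3,r5: IF@1 ID@2 stall=0 (-) EX@3 MEM@4 WB@5
I1 add r2 <- r2,r3: IF@2 ID@3 stall=2 (RAW on I0.r3 (WB@5)) EX@6 MEM@7 WB@8
I2 mul r1 <- r3,r5: IF@3 ID@6 stall=0 (-) EX@7 MEM@8 WB@9
I3 sub r1 <- r4,r3: IF@6 ID@7 stall=0 (-) EX@8 MEM@9 WB@10
I4 sub r4 <- r4,r3: IF@7 ID@8 stall=0 (-) EX@9 MEM@10 WB@11
I5 mul r4 <- r1,r5: IF@8 ID@9 stall=1 (RAW on I3.r1 (WB@10)) EX@11 MEM@12 WB@13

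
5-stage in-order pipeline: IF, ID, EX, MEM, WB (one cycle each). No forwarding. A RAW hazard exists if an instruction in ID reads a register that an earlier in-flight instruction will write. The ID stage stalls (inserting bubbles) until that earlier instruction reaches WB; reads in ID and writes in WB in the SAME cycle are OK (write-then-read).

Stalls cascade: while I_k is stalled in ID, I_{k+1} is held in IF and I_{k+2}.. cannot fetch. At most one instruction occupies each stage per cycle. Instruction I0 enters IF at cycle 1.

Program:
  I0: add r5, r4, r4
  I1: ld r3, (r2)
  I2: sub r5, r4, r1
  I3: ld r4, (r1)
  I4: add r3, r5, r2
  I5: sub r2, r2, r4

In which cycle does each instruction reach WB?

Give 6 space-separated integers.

Answer: 5 6 7 8 10 11

Derivation:
I0 add r5 <- r4,r4: IF@1 ID@2 stall=0 (-) EX@3 MEM@4 WB@5
I1 ld r3 <- r2: IF@2 ID@3 stall=0 (-) EX@4 MEM@5 WB@6
I2 sub r5 <- r4,r1: IF@3 ID@4 stall=0 (-) EX@5 MEM@6 WB@7
I3 ld r4 <- r1: IF@4 ID@5 stall=0 (-) EX@6 MEM@7 WB@8
I4 add r3 <- r5,r2: IF@5 ID@6 stall=1 (RAW on I2.r5 (WB@7)) EX@8 MEM@9 WB@10
I5 sub r2 <- r2,r4: IF@6 ID@8 stall=0 (-) EX@9 MEM@10 WB@11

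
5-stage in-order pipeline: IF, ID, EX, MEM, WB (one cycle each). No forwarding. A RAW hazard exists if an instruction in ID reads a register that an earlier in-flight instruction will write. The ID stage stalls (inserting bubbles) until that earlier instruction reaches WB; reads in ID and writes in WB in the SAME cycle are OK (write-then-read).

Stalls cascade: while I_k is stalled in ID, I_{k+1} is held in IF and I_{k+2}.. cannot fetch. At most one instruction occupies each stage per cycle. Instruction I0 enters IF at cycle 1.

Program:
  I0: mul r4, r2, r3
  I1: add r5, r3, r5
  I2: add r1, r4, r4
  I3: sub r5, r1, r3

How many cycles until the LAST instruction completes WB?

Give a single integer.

I0 mul r4 <- r2,r3: IF@1 ID@2 stall=0 (-) EX@3 MEM@4 WB@5
I1 add r5 <- r3,r5: IF@2 ID@3 stall=0 (-) EX@4 MEM@5 WB@6
I2 add r1 <- r4,r4: IF@3 ID@4 stall=1 (RAW on I0.r4 (WB@5)) EX@6 MEM@7 WB@8
I3 sub r5 <- r1,r3: IF@4 ID@6 stall=2 (RAW on I2.r1 (WB@8)) EX@9 MEM@10 WB@11

Answer: 11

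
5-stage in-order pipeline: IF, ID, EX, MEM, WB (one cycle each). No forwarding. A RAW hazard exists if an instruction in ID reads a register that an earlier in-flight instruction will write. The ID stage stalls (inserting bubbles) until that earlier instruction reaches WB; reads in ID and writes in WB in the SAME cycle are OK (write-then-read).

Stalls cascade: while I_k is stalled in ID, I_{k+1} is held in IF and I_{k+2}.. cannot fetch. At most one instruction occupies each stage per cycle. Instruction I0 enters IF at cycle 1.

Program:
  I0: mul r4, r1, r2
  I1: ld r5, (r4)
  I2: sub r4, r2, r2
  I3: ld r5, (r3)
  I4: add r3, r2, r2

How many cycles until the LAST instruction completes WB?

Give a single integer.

I0 mul r4 <- r1,r2: IF@1 ID@2 stall=0 (-) EX@3 MEM@4 WB@5
I1 ld r5 <- r4: IF@2 ID@3 stall=2 (RAW on I0.r4 (WB@5)) EX@6 MEM@7 WB@8
I2 sub r4 <- r2,r2: IF@3 ID@6 stall=0 (-) EX@7 MEM@8 WB@9
I3 ld r5 <- r3: IF@6 ID@7 stall=0 (-) EX@8 MEM@9 WB@10
I4 add r3 <- r2,r2: IF@7 ID@8 stall=0 (-) EX@9 MEM@10 WB@11

Answer: 11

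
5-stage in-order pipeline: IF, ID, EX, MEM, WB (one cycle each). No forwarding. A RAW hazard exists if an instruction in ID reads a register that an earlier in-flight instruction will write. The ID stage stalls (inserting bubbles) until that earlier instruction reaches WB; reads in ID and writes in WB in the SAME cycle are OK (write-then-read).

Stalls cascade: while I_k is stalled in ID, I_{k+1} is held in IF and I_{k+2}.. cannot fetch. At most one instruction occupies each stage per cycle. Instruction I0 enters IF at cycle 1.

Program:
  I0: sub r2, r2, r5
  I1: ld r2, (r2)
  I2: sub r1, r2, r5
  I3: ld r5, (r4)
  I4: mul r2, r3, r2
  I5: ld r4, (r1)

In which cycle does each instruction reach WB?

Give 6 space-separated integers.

I0 sub r2 <- r2,r5: IF@1 ID@2 stall=0 (-) EX@3 MEM@4 WB@5
I1 ld r2 <- r2: IF@2 ID@3 stall=2 (RAW on I0.r2 (WB@5)) EX@6 MEM@7 WB@8
I2 sub r1 <- r2,r5: IF@3 ID@6 stall=2 (RAW on I1.r2 (WB@8)) EX@9 MEM@10 WB@11
I3 ld r5 <- r4: IF@6 ID@9 stall=0 (-) EX@10 MEM@11 WB@12
I4 mul r2 <- r3,r2: IF@9 ID@10 stall=0 (-) EX@11 MEM@12 WB@13
I5 ld r4 <- r1: IF@10 ID@11 stall=0 (-) EX@12 MEM@13 WB@14

Answer: 5 8 11 12 13 14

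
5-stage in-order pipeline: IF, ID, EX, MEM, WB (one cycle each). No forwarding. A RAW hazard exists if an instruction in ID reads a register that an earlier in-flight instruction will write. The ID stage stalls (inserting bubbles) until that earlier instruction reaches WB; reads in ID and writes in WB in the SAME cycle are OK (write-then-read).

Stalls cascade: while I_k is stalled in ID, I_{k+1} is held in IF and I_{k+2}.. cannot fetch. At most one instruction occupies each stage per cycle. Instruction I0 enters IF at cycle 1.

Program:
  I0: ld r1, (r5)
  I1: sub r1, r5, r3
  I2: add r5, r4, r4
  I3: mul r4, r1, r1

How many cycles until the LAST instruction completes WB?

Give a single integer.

I0 ld r1 <- r5: IF@1 ID@2 stall=0 (-) EX@3 MEM@4 WB@5
I1 sub r1 <- r5,r3: IF@2 ID@3 stall=0 (-) EX@4 MEM@5 WB@6
I2 add r5 <- r4,r4: IF@3 ID@4 stall=0 (-) EX@5 MEM@6 WB@7
I3 mul r4 <- r1,r1: IF@4 ID@5 stall=1 (RAW on I1.r1 (WB@6)) EX@7 MEM@8 WB@9

Answer: 9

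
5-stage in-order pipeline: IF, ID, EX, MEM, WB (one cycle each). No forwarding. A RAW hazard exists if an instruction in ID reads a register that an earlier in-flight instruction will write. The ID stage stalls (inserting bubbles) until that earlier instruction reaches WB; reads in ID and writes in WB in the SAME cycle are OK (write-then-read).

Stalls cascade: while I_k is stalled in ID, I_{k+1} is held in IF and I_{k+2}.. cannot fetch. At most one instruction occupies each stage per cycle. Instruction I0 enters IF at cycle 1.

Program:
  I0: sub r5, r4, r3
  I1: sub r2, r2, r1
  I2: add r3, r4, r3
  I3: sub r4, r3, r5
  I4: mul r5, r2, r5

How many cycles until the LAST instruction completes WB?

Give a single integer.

I0 sub r5 <- r4,r3: IF@1 ID@2 stall=0 (-) EX@3 MEM@4 WB@5
I1 sub r2 <- r2,r1: IF@2 ID@3 stall=0 (-) EX@4 MEM@5 WB@6
I2 add r3 <- r4,r3: IF@3 ID@4 stall=0 (-) EX@5 MEM@6 WB@7
I3 sub r4 <- r3,r5: IF@4 ID@5 stall=2 (RAW on I2.r3 (WB@7)) EX@8 MEM@9 WB@10
I4 mul r5 <- r2,r5: IF@5 ID@8 stall=0 (-) EX@9 MEM@10 WB@11

Answer: 11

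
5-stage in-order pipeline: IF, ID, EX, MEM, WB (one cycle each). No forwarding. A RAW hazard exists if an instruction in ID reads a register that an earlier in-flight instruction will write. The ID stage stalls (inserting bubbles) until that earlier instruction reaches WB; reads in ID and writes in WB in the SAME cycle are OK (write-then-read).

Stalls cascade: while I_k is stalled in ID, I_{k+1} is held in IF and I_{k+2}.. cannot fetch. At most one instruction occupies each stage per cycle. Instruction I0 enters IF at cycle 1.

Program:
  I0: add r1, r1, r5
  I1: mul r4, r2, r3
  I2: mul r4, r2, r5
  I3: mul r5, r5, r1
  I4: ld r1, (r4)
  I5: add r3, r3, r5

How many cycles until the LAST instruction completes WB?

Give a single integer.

I0 add r1 <- r1,r5: IF@1 ID@2 stall=0 (-) EX@3 MEM@4 WB@5
I1 mul r4 <- r2,r3: IF@2 ID@3 stall=0 (-) EX@4 MEM@5 WB@6
I2 mul r4 <- r2,r5: IF@3 ID@4 stall=0 (-) EX@5 MEM@6 WB@7
I3 mul r5 <- r5,r1: IF@4 ID@5 stall=0 (-) EX@6 MEM@7 WB@8
I4 ld r1 <- r4: IF@5 ID@6 stall=1 (RAW on I2.r4 (WB@7)) EX@8 MEM@9 WB@10
I5 add r3 <- r3,r5: IF@6 ID@8 stall=0 (-) EX@9 MEM@10 WB@11

Answer: 11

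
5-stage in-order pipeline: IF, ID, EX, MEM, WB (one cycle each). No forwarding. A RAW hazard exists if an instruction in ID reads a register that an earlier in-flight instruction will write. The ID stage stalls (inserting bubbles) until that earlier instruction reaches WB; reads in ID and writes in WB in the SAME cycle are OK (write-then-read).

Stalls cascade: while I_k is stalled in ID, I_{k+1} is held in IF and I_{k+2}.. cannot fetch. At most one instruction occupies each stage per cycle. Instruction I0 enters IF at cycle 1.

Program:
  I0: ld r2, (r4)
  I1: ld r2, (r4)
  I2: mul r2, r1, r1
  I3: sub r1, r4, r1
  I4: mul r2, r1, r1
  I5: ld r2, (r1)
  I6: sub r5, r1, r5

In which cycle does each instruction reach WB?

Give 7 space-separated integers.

Answer: 5 6 7 8 11 12 13

Derivation:
I0 ld r2 <- r4: IF@1 ID@2 stall=0 (-) EX@3 MEM@4 WB@5
I1 ld r2 <- r4: IF@2 ID@3 stall=0 (-) EX@4 MEM@5 WB@6
I2 mul r2 <- r1,r1: IF@3 ID@4 stall=0 (-) EX@5 MEM@6 WB@7
I3 sub r1 <- r4,r1: IF@4 ID@5 stall=0 (-) EX@6 MEM@7 WB@8
I4 mul r2 <- r1,r1: IF@5 ID@6 stall=2 (RAW on I3.r1 (WB@8)) EX@9 MEM@10 WB@11
I5 ld r2 <- r1: IF@6 ID@9 stall=0 (-) EX@10 MEM@11 WB@12
I6 sub r5 <- r1,r5: IF@9 ID@10 stall=0 (-) EX@11 MEM@12 WB@13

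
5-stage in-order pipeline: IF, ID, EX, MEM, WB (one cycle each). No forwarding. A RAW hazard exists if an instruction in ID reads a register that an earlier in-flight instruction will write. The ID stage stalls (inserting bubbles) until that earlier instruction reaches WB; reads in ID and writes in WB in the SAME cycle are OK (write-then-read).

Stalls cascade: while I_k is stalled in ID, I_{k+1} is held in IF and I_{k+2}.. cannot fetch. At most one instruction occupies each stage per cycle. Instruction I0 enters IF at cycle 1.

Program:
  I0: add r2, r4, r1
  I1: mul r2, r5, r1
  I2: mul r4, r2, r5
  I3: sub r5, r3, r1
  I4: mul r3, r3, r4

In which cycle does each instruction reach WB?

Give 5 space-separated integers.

Answer: 5 6 9 10 12

Derivation:
I0 add r2 <- r4,r1: IF@1 ID@2 stall=0 (-) EX@3 MEM@4 WB@5
I1 mul r2 <- r5,r1: IF@2 ID@3 stall=0 (-) EX@4 MEM@5 WB@6
I2 mul r4 <- r2,r5: IF@3 ID@4 stall=2 (RAW on I1.r2 (WB@6)) EX@7 MEM@8 WB@9
I3 sub r5 <- r3,r1: IF@4 ID@7 stall=0 (-) EX@8 MEM@9 WB@10
I4 mul r3 <- r3,r4: IF@7 ID@8 stall=1 (RAW on I2.r4 (WB@9)) EX@10 MEM@11 WB@12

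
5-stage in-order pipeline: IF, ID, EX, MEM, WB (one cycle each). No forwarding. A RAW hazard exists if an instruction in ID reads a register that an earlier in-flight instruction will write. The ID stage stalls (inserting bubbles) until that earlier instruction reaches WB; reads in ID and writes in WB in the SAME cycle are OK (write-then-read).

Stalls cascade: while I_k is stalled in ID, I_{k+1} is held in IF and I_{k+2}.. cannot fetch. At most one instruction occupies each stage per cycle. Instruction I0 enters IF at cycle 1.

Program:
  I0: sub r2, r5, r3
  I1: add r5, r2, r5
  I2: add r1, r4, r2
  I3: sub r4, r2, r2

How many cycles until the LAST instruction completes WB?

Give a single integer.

I0 sub r2 <- r5,r3: IF@1 ID@2 stall=0 (-) EX@3 MEM@4 WB@5
I1 add r5 <- r2,r5: IF@2 ID@3 stall=2 (RAW on I0.r2 (WB@5)) EX@6 MEM@7 WB@8
I2 add r1 <- r4,r2: IF@3 ID@6 stall=0 (-) EX@7 MEM@8 WB@9
I3 sub r4 <- r2,r2: IF@6 ID@7 stall=0 (-) EX@8 MEM@9 WB@10

Answer: 10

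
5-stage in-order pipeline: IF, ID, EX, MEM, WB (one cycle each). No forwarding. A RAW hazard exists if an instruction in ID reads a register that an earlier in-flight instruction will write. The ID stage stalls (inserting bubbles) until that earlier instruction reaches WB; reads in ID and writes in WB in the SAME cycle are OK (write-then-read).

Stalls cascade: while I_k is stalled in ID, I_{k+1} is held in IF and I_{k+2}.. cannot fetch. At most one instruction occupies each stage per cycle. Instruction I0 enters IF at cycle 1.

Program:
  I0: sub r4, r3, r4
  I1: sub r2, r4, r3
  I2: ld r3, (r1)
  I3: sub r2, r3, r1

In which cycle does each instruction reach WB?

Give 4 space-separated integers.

I0 sub r4 <- r3,r4: IF@1 ID@2 stall=0 (-) EX@3 MEM@4 WB@5
I1 sub r2 <- r4,r3: IF@2 ID@3 stall=2 (RAW on I0.r4 (WB@5)) EX@6 MEM@7 WB@8
I2 ld r3 <- r1: IF@3 ID@6 stall=0 (-) EX@7 MEM@8 WB@9
I3 sub r2 <- r3,r1: IF@6 ID@7 stall=2 (RAW on I2.r3 (WB@9)) EX@10 MEM@11 WB@12

Answer: 5 8 9 12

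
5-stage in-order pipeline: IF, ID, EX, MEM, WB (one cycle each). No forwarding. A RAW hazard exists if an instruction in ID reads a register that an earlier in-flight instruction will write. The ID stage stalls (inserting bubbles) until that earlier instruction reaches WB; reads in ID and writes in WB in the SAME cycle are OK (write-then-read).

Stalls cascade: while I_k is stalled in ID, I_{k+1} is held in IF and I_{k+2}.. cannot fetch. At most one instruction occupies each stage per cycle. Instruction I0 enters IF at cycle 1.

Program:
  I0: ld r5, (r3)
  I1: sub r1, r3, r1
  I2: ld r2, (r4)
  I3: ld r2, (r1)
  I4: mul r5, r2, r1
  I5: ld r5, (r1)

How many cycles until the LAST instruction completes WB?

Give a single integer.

I0 ld r5 <- r3: IF@1 ID@2 stall=0 (-) EX@3 MEM@4 WB@5
I1 sub r1 <- r3,r1: IF@2 ID@3 stall=0 (-) EX@4 MEM@5 WB@6
I2 ld r2 <- r4: IF@3 ID@4 stall=0 (-) EX@5 MEM@6 WB@7
I3 ld r2 <- r1: IF@4 ID@5 stall=1 (RAW on I1.r1 (WB@6)) EX@7 MEM@8 WB@9
I4 mul r5 <- r2,r1: IF@5 ID@7 stall=2 (RAW on I3.r2 (WB@9)) EX@10 MEM@11 WB@12
I5 ld r5 <- r1: IF@7 ID@10 stall=0 (-) EX@11 MEM@12 WB@13

Answer: 13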